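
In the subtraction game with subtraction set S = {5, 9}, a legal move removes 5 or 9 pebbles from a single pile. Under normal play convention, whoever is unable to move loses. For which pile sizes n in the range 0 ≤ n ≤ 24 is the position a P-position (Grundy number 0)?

n :  0  1  2  3  4  5  6  7  8  9 10 11 12 13 14 15 16 17 18 19 20 21 22 23 24
G :  0  0  0  0  0  1  1  1  1  1  2  2  2  2  0  0  0  0  0  1  1  1  1  1  2
P-positions are exactly the n with G(n) = 0.

0, 1, 2, 3, 4, 14, 15, 16, 17, 18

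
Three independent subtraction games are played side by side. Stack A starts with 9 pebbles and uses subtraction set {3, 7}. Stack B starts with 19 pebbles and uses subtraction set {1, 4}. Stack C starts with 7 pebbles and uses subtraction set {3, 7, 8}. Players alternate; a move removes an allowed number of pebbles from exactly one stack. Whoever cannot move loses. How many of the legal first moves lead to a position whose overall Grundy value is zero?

Stack A, S = {3, 7}:
n : 0 1 2 3 4 5 6 7 8 9
G : 0 0 0 1 1 1 0 2 2 1
G_A(9) = 1.
Stack B, S = {1, 4}:
G(0) = 0
G(1) = mex{0} = 1
G(2) = mex{1} = 0
G(3) = mex{0} = 1
G(4) = mex{1,0} = 2
G(5) = mex{2,1} = 0
G(6) = mex{0,0} = 1
G(7) = mex{1,1} = 0
G(8) = mex{0,2} = 1
G(9) = mex{1,0} = 2
G(10) = mex{2,1} = 0
G(11) = mex{0,0} = 1
G(12) = mex{1,1} = 0
G(13) = mex{0,2} = 1
G(14) = mex{1,0} = 2
G(15) = mex{2,1} = 0
G(16) = mex{0,0} = 1
G(17) = mex{1,1} = 0
G(18) = mex{0,2} = 1
G(19) = mex{1,0} = 2
G_B(19) = 2.
Stack C, S = {3, 7, 8}:
n : 0 1 2 3 4 5 6 7
G : 0 0 0 1 1 1 0 2
G_C(7) = 2.
Combined Grundy value = 1 ⊕ 2 ⊕ 2 = 1.
A winning move leaves total XOR = 0, i.e. changes one component's Grundy value g to g ⊕ X where X is the current total.
Stack A: need g' = 1⊕1 = 0. Options: 9−3→G=0, 9−7→G=0. Hits: 2.
Stack B: need g' = 2⊕1 = 3. Options: 19−1→G=1, 19−4→G=0. Hits: 0.
Stack C: need g' = 2⊕1 = 3. Options: 7−3→G=1, 7−7→G=0. Hits: 0.

2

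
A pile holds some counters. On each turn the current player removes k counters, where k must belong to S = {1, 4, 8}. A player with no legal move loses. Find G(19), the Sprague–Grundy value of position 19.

n :  0  1  2  3  4  5  6  7  8  9 10 11 12 13 14 15 16 17 18 19
G :  0  1  0  1  2  0  1  0  1  2  3  2  0  1  0  1  2  0  1  0

0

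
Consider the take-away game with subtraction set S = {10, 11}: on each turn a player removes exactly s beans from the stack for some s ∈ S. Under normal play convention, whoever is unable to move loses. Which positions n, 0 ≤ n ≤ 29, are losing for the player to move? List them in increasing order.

G(0) = 0
G(1) = mex{} = 0
G(2) = mex{} = 0
G(3) = mex{} = 0
G(4) = mex{} = 0
G(5) = mex{} = 0
G(6) = mex{} = 0
G(7) = mex{} = 0
G(8) = mex{} = 0
G(9) = mex{} = 0
G(10) = mex{0} = 1
G(11) = mex{0,0} = 1
G(12) = mex{0,0} = 1
G(13) = mex{0,0} = 1
G(14) = mex{0,0} = 1
G(15) = mex{0,0} = 1
G(16) = mex{0,0} = 1
G(17) = mex{0,0} = 1
G(18) = mex{0,0} = 1
G(19) = mex{0,0} = 1
G(20) = mex{1,0} = 2
G(21) = mex{1,1} = 0
G(22) = mex{1,1} = 0
G(23) = mex{1,1} = 0
G(24) = mex{1,1} = 0
G(25) = mex{1,1} = 0
G(26) = mex{1,1} = 0
G(27) = mex{1,1} = 0
G(28) = mex{1,1} = 0
G(29) = mex{1,1} = 0
P-positions are exactly the n with G(n) = 0.

0, 1, 2, 3, 4, 5, 6, 7, 8, 9, 21, 22, 23, 24, 25, 26, 27, 28, 29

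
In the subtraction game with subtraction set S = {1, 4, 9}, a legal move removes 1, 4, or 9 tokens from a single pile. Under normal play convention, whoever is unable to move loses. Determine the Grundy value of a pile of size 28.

n :  0  1  2  3  4  5  6  7  8  9 10 11 12 13 14 15 16 17 18 19 20 21 22 23 24 25 26 27 28
G :  0  1  0  1  2  0  1  0  1  2  0  1  0  1  2  0  1  0  1  2  0  1  0  1  2  0  1  0  1

1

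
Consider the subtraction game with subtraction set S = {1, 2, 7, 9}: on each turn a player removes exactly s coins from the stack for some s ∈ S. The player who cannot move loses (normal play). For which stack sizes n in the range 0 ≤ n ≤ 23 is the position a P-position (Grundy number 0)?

n :  0  1  2  3  4  5  6  7  8  9 10 11 12 13 14 15 16 17 18 19 20 21 22 23
G :  0  1  2  0  1  2  0  1  2  3  4  0  1  2  0  1  2  0  1  2  3  4  0  1
P-positions are exactly the n with G(n) = 0.

0, 3, 6, 11, 14, 17, 22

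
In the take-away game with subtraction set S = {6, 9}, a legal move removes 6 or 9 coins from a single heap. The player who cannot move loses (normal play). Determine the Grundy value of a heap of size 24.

1

n :  0  1  2  3  4  5  6  7  8  9 10 11 12 13 14 15 16 17 18 19 20 21 22 23 24
G :  0  0  0  0  0  0  1  1  1  1  1  1  2  2  2  0  0  0  0  0  0  1  1  1  1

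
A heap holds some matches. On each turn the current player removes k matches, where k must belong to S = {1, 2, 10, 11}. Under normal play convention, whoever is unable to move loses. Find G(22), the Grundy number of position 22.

1

G(0) = 0
G(1) = mex{0} = 1
G(2) = mex{1,0} = 2
G(3) = mex{2,1} = 0
G(4) = mex{0,2} = 1
G(5) = mex{1,0} = 2
G(6) = mex{2,1} = 0
G(7) = mex{0,2} = 1
G(8) = mex{1,0} = 2
G(9) = mex{2,1} = 0
G(10) = mex{0,2,0} = 1
G(11) = mex{1,0,1,0} = 2
G(12) = mex{2,1,2,1} = 0
G(13) = mex{0,2,0,2} = 1
G(14) = mex{1,0,1,0} = 2
G(15) = mex{2,1,2,1} = 0
G(16) = mex{0,2,0,2} = 1
G(17) = mex{1,0,1,0} = 2
G(18) = mex{2,1,2,1} = 0
G(19) = mex{0,2,0,2} = 1
G(20) = mex{1,0,1,0} = 2
G(21) = mex{2,1,2,1} = 0
G(22) = mex{0,2,0,2} = 1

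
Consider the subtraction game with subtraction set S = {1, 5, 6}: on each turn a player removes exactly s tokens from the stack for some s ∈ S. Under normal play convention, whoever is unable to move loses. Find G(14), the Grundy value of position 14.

1

n :  0  1  2  3  4  5  6  7  8  9 10 11 12 13 14
G :  0  1  0  1  0  1  2  3  2  3  2  0  1  0  1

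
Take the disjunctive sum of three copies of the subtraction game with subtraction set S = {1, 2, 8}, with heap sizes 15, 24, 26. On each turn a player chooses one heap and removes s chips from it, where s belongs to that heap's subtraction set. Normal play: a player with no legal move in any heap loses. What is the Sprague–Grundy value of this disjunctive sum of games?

All heaps use S = {1, 2, 8}:
G(0) = 0
G(1) = mex{0} = 1
G(2) = mex{1,0} = 2
G(3) = mex{2,1} = 0
G(4) = mex{0,2} = 1
G(5) = mex{1,0} = 2
G(6) = mex{2,1} = 0
G(7) = mex{0,2} = 1
G(8) = mex{1,0,0} = 2
G(9) = mex{2,1,1} = 0
G(10) = mex{0,2,2} = 1
G(11) = mex{1,0,0} = 2
G(12) = mex{2,1,1} = 0
G(13) = mex{0,2,2} = 1
G(14) = mex{1,0,0} = 2
G(15) = mex{2,1,1} = 0
G(16) = mex{0,2,2} = 1
G(17) = mex{1,0,0} = 2
G(18) = mex{2,1,1} = 0
G(19) = mex{0,2,2} = 1
G(20) = mex{1,0,0} = 2
G(21) = mex{2,1,1} = 0
G(22) = mex{0,2,2} = 1
G(23) = mex{1,0,0} = 2
G(24) = mex{2,1,1} = 0
G(25) = mex{0,2,2} = 1
G(26) = mex{1,0,0} = 2
Heap A: G(15) = 0.
Heap B: G(24) = 0.
Heap C: G(26) = 2.
Combined Grundy value = 0 ⊕ 0 ⊕ 2 = 2.

2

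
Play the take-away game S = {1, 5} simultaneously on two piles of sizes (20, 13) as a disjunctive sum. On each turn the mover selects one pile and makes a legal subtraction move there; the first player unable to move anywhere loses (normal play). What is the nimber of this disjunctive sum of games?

All piles use S = {1, 5}:
G(0) = 0
G(1) = mex{0} = 1
G(2) = mex{1} = 0
G(3) = mex{0} = 1
G(4) = mex{1} = 0
G(5) = mex{0,0} = 1
G(6) = mex{1,1} = 0
G(7) = mex{0,0} = 1
G(8) = mex{1,1} = 0
G(9) = mex{0,0} = 1
G(10) = mex{1,1} = 0
G(11) = mex{0,0} = 1
G(12) = mex{1,1} = 0
G(13) = mex{0,0} = 1
G(14) = mex{1,1} = 0
G(15) = mex{0,0} = 1
G(16) = mex{1,1} = 0
G(17) = mex{0,0} = 1
G(18) = mex{1,1} = 0
G(19) = mex{0,0} = 1
G(20) = mex{1,1} = 0
Pile A: G(20) = 0.
Pile B: G(13) = 1.
Combined Grundy value = 0 ⊕ 1 = 1.

1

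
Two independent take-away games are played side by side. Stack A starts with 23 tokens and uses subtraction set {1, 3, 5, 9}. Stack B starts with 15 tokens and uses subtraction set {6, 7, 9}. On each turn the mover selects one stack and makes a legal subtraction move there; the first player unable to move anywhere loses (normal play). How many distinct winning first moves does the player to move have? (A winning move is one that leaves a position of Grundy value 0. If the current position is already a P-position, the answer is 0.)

Stack A, S = {1, 3, 5, 9}:
G(0) = 0
G(1) = mex{0} = 1
G(2) = mex{1} = 0
G(3) = mex{0,0} = 1
G(4) = mex{1,1} = 0
G(5) = mex{0,0,0} = 1
G(6) = mex{1,1,1} = 0
G(7) = mex{0,0,0} = 1
G(8) = mex{1,1,1} = 0
G(9) = mex{0,0,0,0} = 1
G(10) = mex{1,1,1,1} = 0
G(11) = mex{0,0,0,0} = 1
G(12) = mex{1,1,1,1} = 0
G(13) = mex{0,0,0,0} = 1
G(14) = mex{1,1,1,1} = 0
G(15) = mex{0,0,0,0} = 1
G(16) = mex{1,1,1,1} = 0
G(17) = mex{0,0,0,0} = 1
G(18) = mex{1,1,1,1} = 0
G(19) = mex{0,0,0,0} = 1
G(20) = mex{1,1,1,1} = 0
G(21) = mex{0,0,0,0} = 1
G(22) = mex{1,1,1,1} = 0
G(23) = mex{0,0,0,0} = 1
G_A(23) = 1.
Stack B, S = {6, 7, 9}:
n :  0  1  2  3  4  5  6  7  8  9 10 11 12 13 14 15
G :  0  0  0  0  0  0  1  1  1  1  1  1  2  2  2  0
G_B(15) = 0.
Combined Grundy value = 1 ⊕ 0 = 1.
A winning move leaves total XOR = 0, i.e. changes one component's Grundy value g to g ⊕ X where X is the current total.
Stack A: need g' = 1⊕1 = 0. Options: 23−1→G=0, 23−3→G=0, 23−5→G=0, 23−9→G=0. Hits: 4.
Stack B: need g' = 0⊕1 = 1. Options: 15−6→G=1, 15−7→G=1, 15−9→G=1. Hits: 3.

7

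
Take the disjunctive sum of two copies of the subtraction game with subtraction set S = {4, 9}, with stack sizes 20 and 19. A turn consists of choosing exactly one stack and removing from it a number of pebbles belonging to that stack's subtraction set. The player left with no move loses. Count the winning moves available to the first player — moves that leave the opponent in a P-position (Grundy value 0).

0

All stacks use S = {4, 9}:
n :  0  1  2  3  4  5  6  7  8  9 10 11 12 13 14 15 16 17 18 19 20
G :  0  0  0  0  1  1  1  1  0  2  2  2  1  0  0  0  0  1  1  1  1
Stack A: G(20) = 1.
Stack B: G(19) = 1.
Combined Grundy value = 1 ⊕ 1 = 0.
A winning move leaves total XOR = 0, i.e. changes one component's Grundy value g to g ⊕ X where X is the current total.
Stack A: target g' = 1⊕0 = 1, but every legal move changes the Grundy value (mex property), so 0 moves.
Stack B: target g' = 1⊕0 = 1, but every legal move changes the Grundy value (mex property), so 0 moves.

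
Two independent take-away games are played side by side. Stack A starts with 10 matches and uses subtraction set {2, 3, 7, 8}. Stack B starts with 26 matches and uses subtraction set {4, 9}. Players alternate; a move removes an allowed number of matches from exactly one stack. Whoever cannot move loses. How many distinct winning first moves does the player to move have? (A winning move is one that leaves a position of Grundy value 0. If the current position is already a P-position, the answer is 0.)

Stack A, S = {2, 3, 7, 8}:
n :  0  1  2  3  4  5  6  7  8  9 10
G :  0  0  1  1  2  0  0  1  1  2  0
G_A(10) = 0.
Stack B, S = {4, 9}:
G(0) = 0
G(1) = mex{} = 0
G(2) = mex{} = 0
G(3) = mex{} = 0
G(4) = mex{0} = 1
G(5) = mex{0} = 1
G(6) = mex{0} = 1
G(7) = mex{0} = 1
G(8) = mex{1} = 0
G(9) = mex{1,0} = 2
G(10) = mex{1,0} = 2
G(11) = mex{1,0} = 2
G(12) = mex{0,0} = 1
G(13) = mex{2,1} = 0
G(14) = mex{2,1} = 0
G(15) = mex{2,1} = 0
G(16) = mex{1,1} = 0
G(17) = mex{0,0} = 1
G(18) = mex{0,2} = 1
G(19) = mex{0,2} = 1
G(20) = mex{0,2} = 1
G(21) = mex{1,1} = 0
G(22) = mex{1,0} = 2
G(23) = mex{1,0} = 2
G(24) = mex{1,0} = 2
G(25) = mex{0,0} = 1
G(26) = mex{2,1} = 0
G_B(26) = 0.
Combined Grundy value = 0 ⊕ 0 = 0.
A winning move leaves total XOR = 0, i.e. changes one component's Grundy value g to g ⊕ X where X is the current total.
Stack A: target g' = 0⊕0 = 0, but every legal move changes the Grundy value (mex property), so 0 moves.
Stack B: target g' = 0⊕0 = 0, but every legal move changes the Grundy value (mex property), so 0 moves.

0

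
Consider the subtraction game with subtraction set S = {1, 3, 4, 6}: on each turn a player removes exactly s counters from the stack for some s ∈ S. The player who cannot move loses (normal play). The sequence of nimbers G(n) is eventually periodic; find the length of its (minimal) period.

n :  0  1  2  3  4  5  6  7  8  9 10 11 12 13 14 15
G :  0  1  0  1  2  3  2  0  1  0  1  2  3  2  0  1
G(n+7) = G(n) holds for n = 0,…,5 (a full window of length max(S) = 6), so the sequence is purely periodic with period 7.

7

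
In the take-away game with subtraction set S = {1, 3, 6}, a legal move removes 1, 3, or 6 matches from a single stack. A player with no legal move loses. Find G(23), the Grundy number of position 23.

n :  0  1  2  3  4  5  6  7  8  9 10 11 12 13 14 15 16 17 18 19 20 21 22 23
G :  0  1  0  1  0  1  2  3  2  0  1  0  1  0  1  2  3  2  0  1  0  1  0  1

1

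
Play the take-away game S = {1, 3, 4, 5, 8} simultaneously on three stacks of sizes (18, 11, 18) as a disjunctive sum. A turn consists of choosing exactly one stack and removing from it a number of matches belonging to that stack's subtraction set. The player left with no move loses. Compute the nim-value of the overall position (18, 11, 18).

0

All stacks use S = {1, 3, 4, 5, 8}:
G(0) = 0
G(1) = mex{0} = 1
G(2) = mex{1} = 0
G(3) = mex{0,0} = 1
G(4) = mex{1,1,0} = 2
G(5) = mex{2,0,1,0} = 3
G(6) = mex{3,1,0,1} = 2
G(7) = mex{2,2,1,0} = 3
G(8) = mex{3,3,2,1,0} = 4
G(9) = mex{4,2,3,2,1} = 0
G(10) = mex{0,3,2,3,0} = 1
G(11) = mex{1,4,3,2,1} = 0
G(12) = mex{0,0,4,3,2} = 1
G(13) = mex{1,1,0,4,3} = 2
G(14) = mex{2,0,1,0,2} = 3
G(15) = mex{3,1,0,1,3} = 2
G(16) = mex{2,2,1,0,4} = 3
G(17) = mex{3,3,2,1,0} = 4
G(18) = mex{4,2,3,2,1} = 0
Stack A: G(18) = 0.
Stack B: G(11) = 0.
Stack C: G(18) = 0.
Combined Grundy value = 0 ⊕ 0 ⊕ 0 = 0.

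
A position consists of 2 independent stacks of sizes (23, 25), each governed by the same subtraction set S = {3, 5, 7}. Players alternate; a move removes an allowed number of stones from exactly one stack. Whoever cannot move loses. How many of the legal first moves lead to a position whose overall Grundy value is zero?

All stacks use S = {3, 5, 7}:
n :  0  1  2  3  4  5  6  7  8  9 10 11 12 13 14 15 16 17 18 19 20 21 22 23 24 25
G :  0  0  0  1  1  1  2  2  2  3  0  0  0  1  1  1  2  2  2  3  0  0  0  1  1  1
Stack A: G(23) = 1.
Stack B: G(25) = 1.
Combined Grundy value = 1 ⊕ 1 = 0.
A winning move leaves total XOR = 0, i.e. changes one component's Grundy value g to g ⊕ X where X is the current total.
Stack A: target g' = 1⊕0 = 1, but every legal move changes the Grundy value (mex property), so 0 moves.
Stack B: target g' = 1⊕0 = 1, but every legal move changes the Grundy value (mex property), so 0 moves.

0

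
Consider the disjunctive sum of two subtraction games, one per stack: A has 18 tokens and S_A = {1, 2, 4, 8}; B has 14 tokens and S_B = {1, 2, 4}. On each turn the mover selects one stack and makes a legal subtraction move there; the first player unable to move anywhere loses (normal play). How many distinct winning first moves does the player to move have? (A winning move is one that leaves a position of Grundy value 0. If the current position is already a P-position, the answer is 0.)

3

Stack A, S = {1, 2, 4, 8}:
G(0) = 0
G(1) = mex{0} = 1
G(2) = mex{1,0} = 2
G(3) = mex{2,1} = 0
G(4) = mex{0,2,0} = 1
G(5) = mex{1,0,1} = 2
G(6) = mex{2,1,2} = 0
G(7) = mex{0,2,0} = 1
G(8) = mex{1,0,1,0} = 2
G(9) = mex{2,1,2,1} = 0
G(10) = mex{0,2,0,2} = 1
G(11) = mex{1,0,1,0} = 2
G(12) = mex{2,1,2,1} = 0
G(13) = mex{0,2,0,2} = 1
G(14) = mex{1,0,1,0} = 2
G(15) = mex{2,1,2,1} = 0
G(16) = mex{0,2,0,2} = 1
G(17) = mex{1,0,1,0} = 2
G(18) = mex{2,1,2,1} = 0
G_A(18) = 0.
Stack B, S = {1, 2, 4}:
G(0) = 0
G(1) = mex{0} = 1
G(2) = mex{1,0} = 2
G(3) = mex{2,1} = 0
G(4) = mex{0,2,0} = 1
G(5) = mex{1,0,1} = 2
G(6) = mex{2,1,2} = 0
G(7) = mex{0,2,0} = 1
G(8) = mex{1,0,1} = 2
G(9) = mex{2,1,2} = 0
G(10) = mex{0,2,0} = 1
G(11) = mex{1,0,1} = 2
G(12) = mex{2,1,2} = 0
G(13) = mex{0,2,0} = 1
G(14) = mex{1,0,1} = 2
G_B(14) = 2.
Combined Grundy value = 0 ⊕ 2 = 2.
A winning move leaves total XOR = 0, i.e. changes one component's Grundy value g to g ⊕ X where X is the current total.
Stack A: need g' = 0⊕2 = 2. Options: 18−1→G=2, 18−2→G=1, 18−4→G=2, 18−8→G=1. Hits: 2.
Stack B: need g' = 2⊕2 = 0. Options: 14−1→G=1, 14−2→G=0, 14−4→G=1. Hits: 1.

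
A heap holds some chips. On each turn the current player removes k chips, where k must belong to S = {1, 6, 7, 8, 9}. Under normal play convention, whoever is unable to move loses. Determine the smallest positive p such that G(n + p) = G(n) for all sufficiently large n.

14

n :  0  1  2  3  4  5  6  7  8  9 10 11 12 13 14 15 16 17 18 19 20 21 22 23 24 25 26 27 28 29
G :  0  1  0  1  0  1  2  3  2  3  2  3  4  5  0  1  0  1  0  1  2  3  2  3  2  3  4  5  0  1
G(n+14) = G(n) holds for n = 0,…,8 (a full window of length max(S) = 9), so the sequence is purely periodic with period 14.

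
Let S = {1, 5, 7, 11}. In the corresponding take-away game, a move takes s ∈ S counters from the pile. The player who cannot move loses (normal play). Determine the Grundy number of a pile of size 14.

n :  0  1  2  3  4  5  6  7  8  9 10 11 12 13 14
G :  0  1  0  1  0  1  0  1  0  1  0  1  0  1  0

0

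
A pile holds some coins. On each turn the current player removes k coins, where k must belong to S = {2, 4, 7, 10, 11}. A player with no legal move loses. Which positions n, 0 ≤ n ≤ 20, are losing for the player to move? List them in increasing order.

n :  0  1  2  3  4  5  6  7  8  9 10 11 12 13 14 15 16 17 18 19 20
G :  0  0  1  1  2  2  0  3  1  0  2  1  3  2  0  0  1  1  2  2  3
P-positions are exactly the n with G(n) = 0.

0, 1, 6, 9, 14, 15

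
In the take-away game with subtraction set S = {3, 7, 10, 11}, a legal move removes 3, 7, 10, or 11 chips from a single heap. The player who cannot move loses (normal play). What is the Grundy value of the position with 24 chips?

3

G(0) = 0
G(1) = mex{} = 0
G(2) = mex{} = 0
G(3) = mex{0} = 1
G(4) = mex{0} = 1
G(5) = mex{0} = 1
G(6) = mex{1} = 0
G(7) = mex{1,0} = 2
G(8) = mex{1,0} = 2
G(9) = mex{0,0} = 1
G(10) = mex{2,1,0} = 3
G(11) = mex{2,1,0,0} = 3
G(12) = mex{1,1,0,0} = 2
G(13) = mex{3,0,1,0} = 2
G(14) = mex{3,2,1,1} = 0
G(15) = mex{2,2,1,1} = 0
G(16) = mex{2,1,0,1} = 3
G(17) = mex{0,3,2,0} = 1
G(18) = mex{0,3,2,2} = 1
G(19) = mex{3,2,1,2} = 0
G(20) = mex{1,2,3,1} = 0
G(21) = mex{1,0,3,3} = 2
G(22) = mex{0,0,2,3} = 1
G(23) = mex{0,3,2,2} = 1
G(24) = mex{2,1,0,2} = 3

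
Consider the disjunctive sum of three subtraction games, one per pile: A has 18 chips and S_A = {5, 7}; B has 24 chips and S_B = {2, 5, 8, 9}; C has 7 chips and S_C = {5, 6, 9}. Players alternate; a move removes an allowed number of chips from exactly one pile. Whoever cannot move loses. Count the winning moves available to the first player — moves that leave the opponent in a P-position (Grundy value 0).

0

Pile A, S = {5, 7}:
n :  0  1  2  3  4  5  6  7  8  9 10 11 12 13 14 15 16 17 18
G :  0  0  0  0  0  1  1  1  1  1  2  2  0  0  0  0  0  1  1
G_A(18) = 1.
Pile B, S = {2, 5, 8, 9}:
n :  0  1  2  3  4  5  6  7  8  9 10 11 12 13 14 15 16 17 18 19 20 21 22 23 24
G :  0  0  1  1  0  2  1  0  2  1  3  0  2  1  0  2  1  0  0  1  1  0  2  1  0
G_B(24) = 0.
Pile C, S = {5, 6, 9}:
n : 0 1 2 3 4 5 6 7
G : 0 0 0 0 0 1 1 1
G_C(7) = 1.
Combined Grundy value = 1 ⊕ 0 ⊕ 1 = 0.
A winning move leaves total XOR = 0, i.e. changes one component's Grundy value g to g ⊕ X where X is the current total.
Pile A: target g' = 1⊕0 = 1, but every legal move changes the Grundy value (mex property), so 0 moves.
Pile B: target g' = 0⊕0 = 0, but every legal move changes the Grundy value (mex property), so 0 moves.
Pile C: target g' = 1⊕0 = 1, but every legal move changes the Grundy value (mex property), so 0 moves.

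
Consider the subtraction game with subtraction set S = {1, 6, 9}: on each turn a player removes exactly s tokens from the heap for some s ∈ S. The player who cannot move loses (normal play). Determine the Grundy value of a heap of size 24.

0

G(0) = 0
G(1) = mex{0} = 1
G(2) = mex{1} = 0
G(3) = mex{0} = 1
G(4) = mex{1} = 0
G(5) = mex{0} = 1
G(6) = mex{1,0} = 2
G(7) = mex{2,1} = 0
G(8) = mex{0,0} = 1
G(9) = mex{1,1,0} = 2
G(10) = mex{2,0,1} = 3
G(11) = mex{3,1,0} = 2
G(12) = mex{2,2,1} = 0
G(13) = mex{0,0,0} = 1
G(14) = mex{1,1,1} = 0
G(15) = mex{0,2,2} = 1
G(16) = mex{1,3,0} = 2
G(17) = mex{2,2,1} = 0
G(18) = mex{0,0,2} = 1
G(19) = mex{1,1,3} = 0
G(20) = mex{0,0,2} = 1
G(21) = mex{1,1,0} = 2
G(22) = mex{2,2,1} = 0
G(23) = mex{0,0,0} = 1
G(24) = mex{1,1,1} = 0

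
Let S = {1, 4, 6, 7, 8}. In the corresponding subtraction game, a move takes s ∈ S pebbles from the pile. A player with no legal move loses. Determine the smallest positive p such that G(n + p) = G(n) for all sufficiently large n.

14

G(0) = 0
G(1) = mex{0} = 1
G(2) = mex{1} = 0
G(3) = mex{0} = 1
G(4) = mex{1,0} = 2
G(5) = mex{2,1} = 0
G(6) = mex{0,0,0} = 1
G(7) = mex{1,1,1,0} = 2
G(8) = mex{2,2,0,1,0} = 3
G(9) = mex{3,0,1,0,1} = 2
G(10) = mex{2,1,2,1,0} = 3
G(11) = mex{3,2,0,2,1} = 4
G(12) = mex{4,3,1,0,2} = 5
G(13) = mex{5,2,2,1,0} = 3
G(14) = mex{3,3,3,2,1} = 0
G(15) = mex{0,4,2,3,2} = 1
G(16) = mex{1,5,3,2,3} = 0
G(17) = mex{0,3,4,3,2} = 1
G(18) = mex{1,0,5,4,3} = 2
G(19) = mex{2,1,3,5,4} = 0
G(20) = mex{0,0,0,3,5} = 1
G(21) = mex{1,1,1,0,3} = 2
G(22) = mex{2,2,0,1,0} = 3
G(23) = mex{3,0,1,0,1} = 2
G(24) = mex{2,1,2,1,0} = 3
G(25) = mex{3,2,0,2,1} = 4
G(26) = mex{4,3,1,0,2} = 5
G(27) = mex{5,2,2,1,0} = 3
G(28) = mex{3,3,3,2,1} = 0
G(29) = mex{0,4,2,3,2} = 1
G(n+14) = G(n) holds for n = 0,…,7 (a full window of length max(S) = 8), so the sequence is purely periodic with period 14.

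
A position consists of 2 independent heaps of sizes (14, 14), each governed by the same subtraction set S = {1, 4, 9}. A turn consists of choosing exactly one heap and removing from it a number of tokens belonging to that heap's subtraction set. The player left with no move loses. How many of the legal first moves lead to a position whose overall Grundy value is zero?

0

All heaps use S = {1, 4, 9}:
G(0) = 0
G(1) = mex{0} = 1
G(2) = mex{1} = 0
G(3) = mex{0} = 1
G(4) = mex{1,0} = 2
G(5) = mex{2,1} = 0
G(6) = mex{0,0} = 1
G(7) = mex{1,1} = 0
G(8) = mex{0,2} = 1
G(9) = mex{1,0,0} = 2
G(10) = mex{2,1,1} = 0
G(11) = mex{0,0,0} = 1
G(12) = mex{1,1,1} = 0
G(13) = mex{0,2,2} = 1
G(14) = mex{1,0,0} = 2
Heap A: G(14) = 2.
Heap B: G(14) = 2.
Combined Grundy value = 2 ⊕ 2 = 0.
A winning move leaves total XOR = 0, i.e. changes one component's Grundy value g to g ⊕ X where X is the current total.
Heap A: target g' = 2⊕0 = 2, but every legal move changes the Grundy value (mex property), so 0 moves.
Heap B: target g' = 2⊕0 = 2, but every legal move changes the Grundy value (mex property), so 0 moves.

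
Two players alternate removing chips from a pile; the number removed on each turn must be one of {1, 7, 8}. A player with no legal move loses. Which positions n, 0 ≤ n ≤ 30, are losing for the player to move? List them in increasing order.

0, 2, 4, 6, 15, 17, 19, 21, 30

G(0) = 0
G(1) = mex{0} = 1
G(2) = mex{1} = 0
G(3) = mex{0} = 1
G(4) = mex{1} = 0
G(5) = mex{0} = 1
G(6) = mex{1} = 0
G(7) = mex{0,0} = 1
G(8) = mex{1,1,0} = 2
G(9) = mex{2,0,1} = 3
G(10) = mex{3,1,0} = 2
G(11) = mex{2,0,1} = 3
G(12) = mex{3,1,0} = 2
G(13) = mex{2,0,1} = 3
G(14) = mex{3,1,0} = 2
G(15) = mex{2,2,1} = 0
G(16) = mex{0,3,2} = 1
G(17) = mex{1,2,3} = 0
G(18) = mex{0,3,2} = 1
G(19) = mex{1,2,3} = 0
G(20) = mex{0,3,2} = 1
G(21) = mex{1,2,3} = 0
G(22) = mex{0,0,2} = 1
G(23) = mex{1,1,0} = 2
G(24) = mex{2,0,1} = 3
G(25) = mex{3,1,0} = 2
G(26) = mex{2,0,1} = 3
G(27) = mex{3,1,0} = 2
G(28) = mex{2,0,1} = 3
G(29) = mex{3,1,0} = 2
G(30) = mex{2,2,1} = 0
P-positions are exactly the n with G(n) = 0.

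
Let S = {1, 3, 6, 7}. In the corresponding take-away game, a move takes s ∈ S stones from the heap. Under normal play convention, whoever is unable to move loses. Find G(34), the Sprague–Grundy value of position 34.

G(0) = 0
G(1) = mex{0} = 1
G(2) = mex{1} = 0
G(3) = mex{0,0} = 1
G(4) = mex{1,1} = 0
G(5) = mex{0,0} = 1
G(6) = mex{1,1,0} = 2
G(7) = mex{2,0,1,0} = 3
G(8) = mex{3,1,0,1} = 2
G(9) = mex{2,2,1,0} = 3
G(10) = mex{3,3,0,1} = 2
G(11) = mex{2,2,1,0} = 3
G(12) = mex{3,3,2,1} = 0
G(13) = mex{0,2,3,2} = 1
G(14) = mex{1,3,2,3} = 0
G(15) = mex{0,0,3,2} = 1
G(16) = mex{1,1,2,3} = 0
G(17) = mex{0,0,3,2} = 1
G(18) = mex{1,1,0,3} = 2
G(19) = mex{2,0,1,0} = 3
G(20) = mex{3,1,0,1} = 2
G(21) = mex{2,2,1,0} = 3
G(22) = mex{3,3,0,1} = 2
G(23) = mex{2,2,1,0} = 3
G(24) = mex{3,3,2,1} = 0
G(25) = mex{0,2,3,2} = 1
G(26) = mex{1,3,2,3} = 0
G(27) = mex{0,0,3,2} = 1
G(28) = mex{1,1,2,3} = 0
G(29) = mex{0,0,3,2} = 1
G(30) = mex{1,1,0,3} = 2
G(31) = mex{2,0,1,0} = 3
G(32) = mex{3,1,0,1} = 2
G(33) = mex{2,2,1,0} = 3
G(34) = mex{3,3,0,1} = 2

2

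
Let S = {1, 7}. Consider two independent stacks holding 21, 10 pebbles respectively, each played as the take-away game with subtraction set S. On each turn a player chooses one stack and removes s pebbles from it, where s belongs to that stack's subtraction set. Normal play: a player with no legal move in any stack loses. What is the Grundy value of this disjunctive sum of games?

1

All stacks use S = {1, 7}:
n :  0  1  2  3  4  5  6  7  8  9 10 11 12 13 14 15 16 17 18 19 20 21
G :  0  1  0  1  0  1  0  1  0  1  0  1  0  1  0  1  0  1  0  1  0  1
Stack A: G(21) = 1.
Stack B: G(10) = 0.
Combined Grundy value = 1 ⊕ 0 = 1.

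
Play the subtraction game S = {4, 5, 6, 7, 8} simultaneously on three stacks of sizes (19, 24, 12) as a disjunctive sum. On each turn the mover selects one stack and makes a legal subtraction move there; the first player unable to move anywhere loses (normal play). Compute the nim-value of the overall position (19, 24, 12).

1

All stacks use S = {4, 5, 6, 7, 8}:
G(0) = 0
G(1) = mex{} = 0
G(2) = mex{} = 0
G(3) = mex{} = 0
G(4) = mex{0} = 1
G(5) = mex{0,0} = 1
G(6) = mex{0,0,0} = 1
G(7) = mex{0,0,0,0} = 1
G(8) = mex{1,0,0,0,0} = 2
G(9) = mex{1,1,0,0,0} = 2
G(10) = mex{1,1,1,0,0} = 2
G(11) = mex{1,1,1,1,0} = 2
G(12) = mex{2,1,1,1,1} = 0
G(13) = mex{2,2,1,1,1} = 0
G(14) = mex{2,2,2,1,1} = 0
G(15) = mex{2,2,2,2,1} = 0
G(16) = mex{0,2,2,2,2} = 1
G(17) = mex{0,0,2,2,2} = 1
G(18) = mex{0,0,0,2,2} = 1
G(19) = mex{0,0,0,0,2} = 1
G(20) = mex{1,0,0,0,0} = 2
G(21) = mex{1,1,0,0,0} = 2
G(22) = mex{1,1,1,0,0} = 2
G(23) = mex{1,1,1,1,0} = 2
G(24) = mex{2,1,1,1,1} = 0
Stack A: G(19) = 1.
Stack B: G(24) = 0.
Stack C: G(12) = 0.
Combined Grundy value = 1 ⊕ 0 ⊕ 0 = 1.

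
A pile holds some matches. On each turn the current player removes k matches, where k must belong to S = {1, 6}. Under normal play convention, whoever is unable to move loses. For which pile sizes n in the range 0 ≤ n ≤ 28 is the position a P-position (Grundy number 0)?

0, 2, 4, 7, 9, 11, 14, 16, 18, 21, 23, 25, 28

G(0) = 0
G(1) = mex{0} = 1
G(2) = mex{1} = 0
G(3) = mex{0} = 1
G(4) = mex{1} = 0
G(5) = mex{0} = 1
G(6) = mex{1,0} = 2
G(7) = mex{2,1} = 0
G(8) = mex{0,0} = 1
G(9) = mex{1,1} = 0
G(10) = mex{0,0} = 1
G(11) = mex{1,1} = 0
G(12) = mex{0,2} = 1
G(13) = mex{1,0} = 2
G(14) = mex{2,1} = 0
G(15) = mex{0,0} = 1
G(16) = mex{1,1} = 0
G(17) = mex{0,0} = 1
G(18) = mex{1,1} = 0
G(19) = mex{0,2} = 1
G(20) = mex{1,0} = 2
G(21) = mex{2,1} = 0
G(22) = mex{0,0} = 1
G(23) = mex{1,1} = 0
G(24) = mex{0,0} = 1
G(25) = mex{1,1} = 0
G(26) = mex{0,2} = 1
G(27) = mex{1,0} = 2
G(28) = mex{2,1} = 0
P-positions are exactly the n with G(n) = 0.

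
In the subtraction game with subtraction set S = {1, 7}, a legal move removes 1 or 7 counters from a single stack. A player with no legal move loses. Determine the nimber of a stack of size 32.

0

n :  0  1  2  3  4  5  6  7  8  9 10 11 12 13 14 15 16 17 18 19 20 21 22 23 24 25 26 27 28 29 30 31 32
G :  0  1  0  1  0  1  0  1  0  1  0  1  0  1  0  1  0  1  0  1  0  1  0  1  0  1  0  1  0  1  0  1  0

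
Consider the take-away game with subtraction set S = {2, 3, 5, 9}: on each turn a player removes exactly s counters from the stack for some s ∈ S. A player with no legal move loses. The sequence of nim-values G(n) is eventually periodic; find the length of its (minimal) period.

7

n :  0  1  2  3  4  5  6  7  8  9 10 11 12 13 14 15 16 17
G :  0  0  1  1  2  2  3  0  0  1  1  2  2  3  0  0  1  1
G(n+7) = G(n) holds for n = 0,…,8 (a full window of length max(S) = 9), so the sequence is purely periodic with period 7.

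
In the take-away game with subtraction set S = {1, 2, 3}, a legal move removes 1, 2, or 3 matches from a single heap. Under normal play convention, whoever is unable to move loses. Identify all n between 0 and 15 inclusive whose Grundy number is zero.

G(0) = 0
G(1) = mex{0} = 1
G(2) = mex{1,0} = 2
G(3) = mex{2,1,0} = 3
G(4) = mex{3,2,1} = 0
G(5) = mex{0,3,2} = 1
G(6) = mex{1,0,3} = 2
G(7) = mex{2,1,0} = 3
G(8) = mex{3,2,1} = 0
G(9) = mex{0,3,2} = 1
G(10) = mex{1,0,3} = 2
G(11) = mex{2,1,0} = 3
G(12) = mex{3,2,1} = 0
G(13) = mex{0,3,2} = 1
G(14) = mex{1,0,3} = 2
G(15) = mex{2,1,0} = 3
P-positions are exactly the n with G(n) = 0.

0, 4, 8, 12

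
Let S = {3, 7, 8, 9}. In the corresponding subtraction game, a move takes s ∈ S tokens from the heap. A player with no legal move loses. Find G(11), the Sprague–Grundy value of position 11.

n :  0  1  2  3  4  5  6  7  8  9 10 11
G :  0  0  0  1  1  1  0  2  2  1  3  3

3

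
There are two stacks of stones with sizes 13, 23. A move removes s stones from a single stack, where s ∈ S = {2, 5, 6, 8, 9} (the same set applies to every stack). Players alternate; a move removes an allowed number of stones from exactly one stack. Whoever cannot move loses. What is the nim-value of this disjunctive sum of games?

All stacks use S = {2, 5, 6, 8, 9}:
G(0) = 0
G(1) = mex{} = 0
G(2) = mex{0} = 1
G(3) = mex{0} = 1
G(4) = mex{1} = 0
G(5) = mex{1,0} = 2
G(6) = mex{0,0,0} = 1
G(7) = mex{2,1,0} = 3
G(8) = mex{1,1,1,0} = 2
G(9) = mex{3,0,1,0,0} = 2
G(10) = mex{2,2,0,1,0} = 3
G(11) = mex{2,1,2,1,1} = 0
G(12) = mex{3,3,1,0,1} = 2
G(13) = mex{0,2,3,2,0} = 1
G(14) = mex{2,2,2,1,2} = 0
G(15) = mex{1,3,2,3,1} = 0
G(16) = mex{0,0,3,2,3} = 1
G(17) = mex{0,2,0,2,2} = 1
G(18) = mex{1,1,2,3,2} = 0
G(19) = mex{1,0,1,0,3} = 2
G(20) = mex{0,0,0,2,0} = 1
G(21) = mex{2,1,0,1,2} = 3
G(22) = mex{1,1,1,0,1} = 2
G(23) = mex{3,0,1,0,0} = 2
Stack A: G(13) = 1.
Stack B: G(23) = 2.
Combined Grundy value = 1 ⊕ 2 = 3.

3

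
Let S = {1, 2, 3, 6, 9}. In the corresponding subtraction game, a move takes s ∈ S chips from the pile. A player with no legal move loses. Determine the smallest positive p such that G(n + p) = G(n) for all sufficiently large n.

4

G(0) = 0
G(1) = mex{0} = 1
G(2) = mex{1,0} = 2
G(3) = mex{2,1,0} = 3
G(4) = mex{3,2,1} = 0
G(5) = mex{0,3,2} = 1
G(6) = mex{1,0,3,0} = 2
G(7) = mex{2,1,0,1} = 3
G(8) = mex{3,2,1,2} = 0
G(9) = mex{0,3,2,3,0} = 1
G(10) = mex{1,0,3,0,1} = 2
G(11) = mex{2,1,0,1,2} = 3
G(12) = mex{3,2,1,2,3} = 0
G(13) = mex{0,3,2,3,0} = 1
G(14) = mex{1,0,3,0,1} = 2
G(n+4) = G(n) holds for n = 0,…,8 (a full window of length max(S) = 9), so the sequence is purely periodic with period 4.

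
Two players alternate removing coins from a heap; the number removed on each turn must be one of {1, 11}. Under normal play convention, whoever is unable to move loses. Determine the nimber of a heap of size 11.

G(0) = 0
G(1) = mex{0} = 1
G(2) = mex{1} = 0
G(3) = mex{0} = 1
G(4) = mex{1} = 0
G(5) = mex{0} = 1
G(6) = mex{1} = 0
G(7) = mex{0} = 1
G(8) = mex{1} = 0
G(9) = mex{0} = 1
G(10) = mex{1} = 0
G(11) = mex{0,0} = 1

1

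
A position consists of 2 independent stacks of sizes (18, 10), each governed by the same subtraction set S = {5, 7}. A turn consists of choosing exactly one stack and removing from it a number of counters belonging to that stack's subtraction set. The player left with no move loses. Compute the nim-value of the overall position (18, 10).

All stacks use S = {5, 7}:
G(0) = 0
G(1) = mex{} = 0
G(2) = mex{} = 0
G(3) = mex{} = 0
G(4) = mex{} = 0
G(5) = mex{0} = 1
G(6) = mex{0} = 1
G(7) = mex{0,0} = 1
G(8) = mex{0,0} = 1
G(9) = mex{0,0} = 1
G(10) = mex{1,0} = 2
G(11) = mex{1,0} = 2
G(12) = mex{1,1} = 0
G(13) = mex{1,1} = 0
G(14) = mex{1,1} = 0
G(15) = mex{2,1} = 0
G(16) = mex{2,1} = 0
G(17) = mex{0,2} = 1
G(18) = mex{0,2} = 1
Stack A: G(18) = 1.
Stack B: G(10) = 2.
Combined Grundy value = 1 ⊕ 2 = 3.

3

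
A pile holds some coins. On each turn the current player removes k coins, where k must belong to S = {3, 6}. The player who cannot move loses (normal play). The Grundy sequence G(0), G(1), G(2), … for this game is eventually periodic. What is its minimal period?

G(0) = 0
G(1) = mex{} = 0
G(2) = mex{} = 0
G(3) = mex{0} = 1
G(4) = mex{0} = 1
G(5) = mex{0} = 1
G(6) = mex{1,0} = 2
G(7) = mex{1,0} = 2
G(8) = mex{1,0} = 2
G(9) = mex{2,1} = 0
G(10) = mex{2,1} = 0
G(11) = mex{2,1} = 0
G(12) = mex{0,2} = 1
G(13) = mex{0,2} = 1
G(14) = mex{0,2} = 1
G(15) = mex{1,0} = 2
G(16) = mex{1,0} = 2
G(17) = mex{1,0} = 2
G(18) = mex{2,1} = 0
G(19) = mex{2,1} = 0
G(n+9) = G(n) holds for n = 0,…,5 (a full window of length max(S) = 6), so the sequence is purely periodic with period 9.

9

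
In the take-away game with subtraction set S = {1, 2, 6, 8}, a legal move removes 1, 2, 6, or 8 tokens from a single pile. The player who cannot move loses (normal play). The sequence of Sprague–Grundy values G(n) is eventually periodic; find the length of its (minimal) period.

G(0) = 0
G(1) = mex{0} = 1
G(2) = mex{1,0} = 2
G(3) = mex{2,1} = 0
G(4) = mex{0,2} = 1
G(5) = mex{1,0} = 2
G(6) = mex{2,1,0} = 3
G(7) = mex{3,2,1} = 0
G(8) = mex{0,3,2,0} = 1
G(9) = mex{1,0,0,1} = 2
G(10) = mex{2,1,1,2} = 0
G(11) = mex{0,2,2,0} = 1
G(12) = mex{1,0,3,1} = 2
G(13) = mex{2,1,0,2} = 3
G(14) = mex{3,2,1,3} = 0
G(15) = mex{0,3,2,0} = 1
G(16) = mex{1,0,0,1} = 2
G(n+7) = G(n) holds for n = 0,…,7 (a full window of length max(S) = 8), so the sequence is purely periodic with period 7.

7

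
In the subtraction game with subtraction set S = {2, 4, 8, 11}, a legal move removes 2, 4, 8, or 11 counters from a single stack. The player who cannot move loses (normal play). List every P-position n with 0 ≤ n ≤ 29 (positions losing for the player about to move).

0, 1, 6, 7, 13, 16, 19, 22, 25, 28

G(0) = 0
G(1) = mex{} = 0
G(2) = mex{0} = 1
G(3) = mex{0} = 1
G(4) = mex{1,0} = 2
G(5) = mex{1,0} = 2
G(6) = mex{2,1} = 0
G(7) = mex{2,1} = 0
G(8) = mex{0,2,0} = 1
G(9) = mex{0,2,0} = 1
G(10) = mex{1,0,1} = 2
G(11) = mex{1,0,1,0} = 2
G(12) = mex{2,1,2,0} = 3
G(13) = mex{2,1,2,1} = 0
G(14) = mex{3,2,0,1} = 4
G(15) = mex{0,2,0,2} = 1
G(16) = mex{4,3,1,2} = 0
G(17) = mex{1,0,1,0} = 2
G(18) = mex{0,4,2,0} = 1
G(19) = mex{2,1,2,1} = 0
G(20) = mex{1,0,3,1} = 2
G(21) = mex{0,2,0,2} = 1
G(22) = mex{2,1,4,2} = 0
G(23) = mex{1,0,1,3} = 2
G(24) = mex{0,2,0,0} = 1
G(25) = mex{2,1,2,4} = 0
G(26) = mex{1,0,1,1} = 2
G(27) = mex{0,2,0,0} = 1
G(28) = mex{2,1,2,2} = 0
G(29) = mex{1,0,1,1} = 2
P-positions are exactly the n with G(n) = 0.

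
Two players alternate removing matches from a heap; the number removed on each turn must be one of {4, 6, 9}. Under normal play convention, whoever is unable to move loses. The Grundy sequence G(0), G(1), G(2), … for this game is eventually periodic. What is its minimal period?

n :  0  1  2  3  4  5  6  7  8  9 10 11 12 13 14 15 16 17 18 19 20 21 22 23 24 25 26 27
G :  0  0  0  0  1  1  1  1  2  2  2  2  3  0  0  0  0  1  1  1  1  2  2  2  2  3  0  0
G(n+13) = G(n) holds for n = 0,…,8 (a full window of length max(S) = 9), so the sequence is purely periodic with period 13.

13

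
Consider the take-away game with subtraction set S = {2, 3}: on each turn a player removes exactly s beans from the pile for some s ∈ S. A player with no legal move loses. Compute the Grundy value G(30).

n :  0  1  2  3  4  5  6  7  8  9 10 11 12 13 14 15 16 17 18 19 20 21 22 23 24 25 26 27 28 29 30
G :  0  0  1  1  2  0  0  1  1  2  0  0  1  1  2  0  0  1  1  2  0  0  1  1  2  0  0  1  1  2  0

0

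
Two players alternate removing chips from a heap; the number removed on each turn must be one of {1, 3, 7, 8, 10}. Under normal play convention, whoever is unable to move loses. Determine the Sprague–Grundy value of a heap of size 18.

1

G(0) = 0
G(1) = mex{0} = 1
G(2) = mex{1} = 0
G(3) = mex{0,0} = 1
G(4) = mex{1,1} = 0
G(5) = mex{0,0} = 1
G(6) = mex{1,1} = 0
G(7) = mex{0,0,0} = 1
G(8) = mex{1,1,1,0} = 2
G(9) = mex{2,0,0,1} = 3
G(10) = mex{3,1,1,0,0} = 2
G(11) = mex{2,2,0,1,1} = 3
G(12) = mex{3,3,1,0,0} = 2
G(13) = mex{2,2,0,1,1} = 3
G(14) = mex{3,3,1,0,0} = 2
G(15) = mex{2,2,2,1,1} = 0
G(16) = mex{0,3,3,2,0} = 1
G(17) = mex{1,2,2,3,1} = 0
G(18) = mex{0,0,3,2,2} = 1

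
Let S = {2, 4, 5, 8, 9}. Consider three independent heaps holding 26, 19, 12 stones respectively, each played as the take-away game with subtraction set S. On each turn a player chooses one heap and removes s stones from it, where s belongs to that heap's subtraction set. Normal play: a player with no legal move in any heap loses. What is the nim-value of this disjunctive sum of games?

0

All heaps use S = {2, 4, 5, 8, 9}:
G(0) = 0
G(1) = mex{} = 0
G(2) = mex{0} = 1
G(3) = mex{0} = 1
G(4) = mex{1,0} = 2
G(5) = mex{1,0,0} = 2
G(6) = mex{2,1,0} = 3
G(7) = mex{2,1,1} = 0
G(8) = mex{3,2,1,0} = 4
G(9) = mex{0,2,2,0,0} = 1
G(10) = mex{4,3,2,1,0} = 5
G(11) = mex{1,0,3,1,1} = 2
G(12) = mex{5,4,0,2,1} = 3
G(13) = mex{2,1,4,2,2} = 0
G(14) = mex{3,5,1,3,2} = 0
G(15) = mex{0,2,5,0,3} = 1
G(16) = mex{0,3,2,4,0} = 1
G(17) = mex{1,0,3,1,4} = 2
G(18) = mex{1,0,0,5,1} = 2
G(19) = mex{2,1,0,2,5} = 3
G(20) = mex{2,1,1,3,2} = 0
G(21) = mex{3,2,1,0,3} = 4
G(22) = mex{0,2,2,0,0} = 1
G(23) = mex{4,3,2,1,0} = 5
G(24) = mex{1,0,3,1,1} = 2
G(25) = mex{5,4,0,2,1} = 3
G(26) = mex{2,1,4,2,2} = 0
Heap A: G(26) = 0.
Heap B: G(19) = 3.
Heap C: G(12) = 3.
Combined Grundy value = 0 ⊕ 3 ⊕ 3 = 0.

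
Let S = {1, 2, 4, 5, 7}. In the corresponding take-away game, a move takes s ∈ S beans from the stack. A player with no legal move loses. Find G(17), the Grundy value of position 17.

G(0) = 0
G(1) = mex{0} = 1
G(2) = mex{1,0} = 2
G(3) = mex{2,1} = 0
G(4) = mex{0,2,0} = 1
G(5) = mex{1,0,1,0} = 2
G(6) = mex{2,1,2,1} = 0
G(7) = mex{0,2,0,2,0} = 1
G(8) = mex{1,0,1,0,1} = 2
G(9) = mex{2,1,2,1,2} = 0
G(10) = mex{0,2,0,2,0} = 1
G(11) = mex{1,0,1,0,1} = 2
G(12) = mex{2,1,2,1,2} = 0
G(13) = mex{0,2,0,2,0} = 1
G(14) = mex{1,0,1,0,1} = 2
G(15) = mex{2,1,2,1,2} = 0
G(16) = mex{0,2,0,2,0} = 1
G(17) = mex{1,0,1,0,1} = 2

2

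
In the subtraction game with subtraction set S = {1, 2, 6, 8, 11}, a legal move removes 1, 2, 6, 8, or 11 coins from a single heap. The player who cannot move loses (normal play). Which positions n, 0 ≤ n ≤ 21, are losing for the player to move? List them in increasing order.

n :  0  1  2  3  4  5  6  7  8  9 10 11 12 13 14 15 16 17 18 19 20 21
G :  0  1  2  0  1  2  3  0  1  2  0  1  2  3  4  5  3  0  1  2  0  1
P-positions are exactly the n with G(n) = 0.

0, 3, 7, 10, 17, 20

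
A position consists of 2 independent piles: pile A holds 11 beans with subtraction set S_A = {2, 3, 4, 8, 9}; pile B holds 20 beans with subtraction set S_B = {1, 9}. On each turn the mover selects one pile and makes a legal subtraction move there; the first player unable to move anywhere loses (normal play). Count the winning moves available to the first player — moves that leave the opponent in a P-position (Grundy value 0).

Pile A, S = {2, 3, 4, 8, 9}:
G(0) = 0
G(1) = mex{} = 0
G(2) = mex{0} = 1
G(3) = mex{0,0} = 1
G(4) = mex{1,0,0} = 2
G(5) = mex{1,1,0} = 2
G(6) = mex{2,1,1} = 0
G(7) = mex{2,2,1} = 0
G(8) = mex{0,2,2,0} = 1
G(9) = mex{0,0,2,0,0} = 1
G(10) = mex{1,0,0,1,0} = 2
G(11) = mex{1,1,0,1,1} = 2
G_A(11) = 2.
Pile B, S = {1, 9}:
G(0) = 0
G(1) = mex{0} = 1
G(2) = mex{1} = 0
G(3) = mex{0} = 1
G(4) = mex{1} = 0
G(5) = mex{0} = 1
G(6) = mex{1} = 0
G(7) = mex{0} = 1
G(8) = mex{1} = 0
G(9) = mex{0,0} = 1
G(10) = mex{1,1} = 0
G(11) = mex{0,0} = 1
G(12) = mex{1,1} = 0
G(13) = mex{0,0} = 1
G(14) = mex{1,1} = 0
G(15) = mex{0,0} = 1
G(16) = mex{1,1} = 0
G(17) = mex{0,0} = 1
G(18) = mex{1,1} = 0
G(19) = mex{0,0} = 1
G(20) = mex{1,1} = 0
G_B(20) = 0.
Combined Grundy value = 2 ⊕ 0 = 2.
A winning move leaves total XOR = 0, i.e. changes one component's Grundy value g to g ⊕ X where X is the current total.
Pile A: need g' = 2⊕2 = 0. Options: 11−2→G=1, 11−3→G=1, 11−4→G=0, 11−8→G=1, 11−9→G=1. Hits: 1.
Pile B: need g' = 0⊕2 = 2. Options: 20−1→G=1, 20−9→G=1. Hits: 0.

1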